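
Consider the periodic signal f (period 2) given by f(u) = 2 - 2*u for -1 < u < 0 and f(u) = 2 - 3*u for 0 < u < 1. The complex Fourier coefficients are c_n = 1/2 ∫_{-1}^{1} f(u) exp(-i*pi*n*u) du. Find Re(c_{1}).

pi**(-2)

Since f is real-valued, Re(c_{1}) = 1/2 ∫_{-1}^{1} f(u) cos(pi*u) du = a_{1}/2.
Split the integral at the breakpoints.
Integrating by parts (boundary term plus one more integral), an antiderivative of (2 - 2*u) cos(pi*u) is -2*u*sin(pi*u)/pi + 2*sin(pi*u)/pi - 2*cos(pi*u)/pi**2; evaluating from -1 to 0: ∫_{-1}^{0} (2 - 2*u) cos(pi*u) du = (-2/pi**2) - (2/pi**2) = -4/pi**2.
Integrating by parts (boundary term plus one more integral), an antiderivative of (2 - 3*u) cos(pi*u) is -3*u*sin(pi*u)/pi + 2*sin(pi*u)/pi - 3*cos(pi*u)/pi**2; evaluating from 0 to 1: ∫_{0}^{1} (2 - 3*u) cos(pi*u) du = (3/pi**2) - (-3/pi**2) = 6/pi**2.
So ∫_{-1}^{1} f(u) cos(pi*u) du = 2/pi**2.
Hence Re(c_{1}) = (1/2)·(2/pi**2) = pi**(-2).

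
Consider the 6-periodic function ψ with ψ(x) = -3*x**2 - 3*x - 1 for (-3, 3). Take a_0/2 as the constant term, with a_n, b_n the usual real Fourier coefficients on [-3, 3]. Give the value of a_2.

a_2 = 1/3 ∫_{-3}^{3} ψ(x) cos(2*pi*x/3) dx.
Integrating by parts twice (tabular method), an antiderivative of (-3*x**2 - 3*x - 1) cos(2*pi*x/3) is -9*x**2*sin(2*pi*x/3)/(2*pi) - 9*x*sin(2*pi*x/3)/(2*pi) - 27*x*cos(2*pi*x/3)/(2*pi**2) - 3*sin(2*pi*x/3)/(2*pi) + 81*sin(2*pi*x/3)/(4*pi**3) - 27*cos(2*pi*x/3)/(4*pi**2); evaluating from -3 to 3: ∫_{-3}^{3} (-3*x**2 - 3*x - 1) cos(2*pi*x/3) dx = (-189/(4*pi**2)) - (135/(4*pi**2)) = -81/pi**2.
Hence a_2 = (1/3)·(-81/pi**2) = -27/pi**2.

-27/pi**2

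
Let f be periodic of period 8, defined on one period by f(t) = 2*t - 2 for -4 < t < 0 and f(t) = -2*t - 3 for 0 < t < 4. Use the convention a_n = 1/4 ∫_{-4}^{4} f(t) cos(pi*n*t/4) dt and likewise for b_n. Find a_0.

-13

a_0 = 1/4 ∫_{-4}^{4} f(t) dt = 1/4 · (-52) = -13.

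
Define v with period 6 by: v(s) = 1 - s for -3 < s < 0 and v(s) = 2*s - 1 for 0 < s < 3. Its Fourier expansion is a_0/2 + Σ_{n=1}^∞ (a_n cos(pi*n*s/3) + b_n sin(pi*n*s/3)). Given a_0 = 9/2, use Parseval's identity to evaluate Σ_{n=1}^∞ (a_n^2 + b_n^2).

Parseval: a_0^2/2 + Σ_{n≥1} (a_n^2+b_n^2) = 1/3 ∫_{-3}^{3} v(s)^2 ds = 14.
Subtract a_0^2/2 = 81/8: Σ (a_n^2+b_n^2) = 31/8.

31/8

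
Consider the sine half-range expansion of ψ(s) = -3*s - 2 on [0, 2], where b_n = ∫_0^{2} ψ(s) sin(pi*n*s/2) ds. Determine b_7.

b_7 = ∫_0^{2} (-3*s - 2) sin(7*pi*s/2) ds.
Integrating by parts (boundary term plus one more integral), an antiderivative of (-3*s - 2) sin(7*pi*s/2) is 6*s*cos(7*pi*s/2)/(7*pi) - 12*sin(7*pi*s/2)/(49*pi**2) + 4*cos(7*pi*s/2)/(7*pi); evaluating from 0 to 2: ∫_{0}^{2} (-3*s - 2) sin(7*pi*s/2) ds = (-16/(7*pi)) - (4/(7*pi)) = -20/(7*pi).
Hence b_7 = -20/(7*pi).

-20/(7*pi)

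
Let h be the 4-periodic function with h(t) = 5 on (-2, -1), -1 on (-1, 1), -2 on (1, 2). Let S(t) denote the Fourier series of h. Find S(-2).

At t = -2 the one-sided limits are h(-2^-) = -2 and h(-2^+) = 5.
By Dirichlet's theorem the series converges to their average, [(-2) + (5)]/2 = 3/2.

3/2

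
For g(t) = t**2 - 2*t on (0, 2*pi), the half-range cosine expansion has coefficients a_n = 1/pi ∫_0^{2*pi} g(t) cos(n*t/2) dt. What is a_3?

a_3 = 1/pi ∫_0^{2*pi} (t**2 - 2*t) cos(3*t/2) dt.
Integrating by parts twice (tabular method), an antiderivative of (t**2 - 2*t) cos(3*t/2) is 2*t**2*sin(3*t/2)/3 - 4*t*sin(3*t/2)/3 + 8*t*cos(3*t/2)/9 - 16*sin(3*t/2)/27 - 8*cos(3*t/2)/9; evaluating from 0 to 2*pi: ∫_{0}^{2*pi} (t**2 - 2*t) cos(3*t/2) dt = (8/9 - 16*pi/9) - (-8/9) = 16/9 - 16*pi/9.
Hence a_3 = (1/pi)·(16/9 - 16*pi/9) = 16*(1 - pi)/(9*pi).

16*(1 - pi)/(9*pi)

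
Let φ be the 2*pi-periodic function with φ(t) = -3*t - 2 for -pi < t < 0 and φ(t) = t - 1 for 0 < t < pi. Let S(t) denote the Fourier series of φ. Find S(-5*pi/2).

t = -5*pi/2 differs from t = -pi/2 by -1 full period(s), and the series is 2*pi-periodic.
φ is continuous at t = -pi/2 with value -2 + 3*pi/2, so the series converges to -2 + 3*pi/2 there.

-2 + 3*pi/2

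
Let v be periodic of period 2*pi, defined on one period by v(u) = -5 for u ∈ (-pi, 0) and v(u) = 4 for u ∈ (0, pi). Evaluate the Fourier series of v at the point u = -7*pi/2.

u = -7*pi/2 differs from u = pi/2 by -2 full period(s), and the series is 2*pi-periodic.
v is continuous at u = pi/2 with value 4, so the series converges to 4 there.

4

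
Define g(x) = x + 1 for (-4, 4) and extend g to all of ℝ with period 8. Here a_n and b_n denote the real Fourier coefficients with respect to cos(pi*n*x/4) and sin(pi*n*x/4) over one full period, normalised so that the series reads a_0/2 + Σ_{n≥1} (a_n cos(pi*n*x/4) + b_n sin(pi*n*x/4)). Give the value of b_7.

b_7 = 1/4 ∫_{-4}^{4} g(x) sin(7*pi*x/4) dx.
Integrating by parts (boundary term plus one more integral), an antiderivative of (x + 1) sin(7*pi*x/4) is -4*x*cos(7*pi*x/4)/(7*pi) + 16*sin(7*pi*x/4)/(49*pi**2) - 4*cos(7*pi*x/4)/(7*pi); evaluating from -4 to 4: ∫_{-4}^{4} (x + 1) sin(7*pi*x/4) dx = (20/(7*pi)) - (-12/(7*pi)) = 32/(7*pi).
Hence b_7 = (1/4)·(32/(7*pi)) = 8/(7*pi).

8/(7*pi)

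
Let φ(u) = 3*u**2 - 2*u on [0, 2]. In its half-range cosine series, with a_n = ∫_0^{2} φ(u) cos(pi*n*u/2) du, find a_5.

-32/(25*pi**2)

a_5 = ∫_0^{2} (3*u**2 - 2*u) cos(5*pi*u/2) du.
Integrating by parts twice (tabular method), an antiderivative of (3*u**2 - 2*u) cos(5*pi*u/2) is 6*u**2*sin(5*pi*u/2)/(5*pi) - 4*u*sin(5*pi*u/2)/(5*pi) + 24*u*cos(5*pi*u/2)/(25*pi**2) - 48*sin(5*pi*u/2)/(125*pi**3) - 8*cos(5*pi*u/2)/(25*pi**2); evaluating from 0 to 2: ∫_{0}^{2} (3*u**2 - 2*u) cos(5*pi*u/2) du = (-8/(5*pi**2)) - (-8/(25*pi**2)) = -32/(25*pi**2).
Hence a_5 = -32/(25*pi**2).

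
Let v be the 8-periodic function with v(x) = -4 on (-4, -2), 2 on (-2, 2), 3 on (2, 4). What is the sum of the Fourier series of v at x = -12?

x = -12 differs from x = -4 by -1 full period(s), and the series is 8-periodic.
At x = -4 the one-sided limits are v(-4^-) = 3 and v(-4^+) = -4.
By Dirichlet's theorem the series converges to their average, [(3) + (-4)]/2 = -1/2.

-1/2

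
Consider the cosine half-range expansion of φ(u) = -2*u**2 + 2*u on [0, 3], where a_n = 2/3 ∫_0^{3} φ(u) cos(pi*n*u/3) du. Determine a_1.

a_1 = 2/3 ∫_0^{3} (-2*u**2 + 2*u) cos(pi*u/3) du.
Integrating by parts twice (tabular method), an antiderivative of (-2*u**2 + 2*u) cos(pi*u/3) is -6*u**2*sin(pi*u/3)/pi + 6*u*sin(pi*u/3)/pi - 36*u*cos(pi*u/3)/pi**2 + 108*sin(pi*u/3)/pi**3 + 18*cos(pi*u/3)/pi**2; evaluating from 0 to 3: ∫_{0}^{3} (-2*u**2 + 2*u) cos(pi*u/3) du = (90/pi**2) - (18/pi**2) = 72/pi**2.
Hence a_1 = (2/3)·(72/pi**2) = 48/pi**2.

48/pi**2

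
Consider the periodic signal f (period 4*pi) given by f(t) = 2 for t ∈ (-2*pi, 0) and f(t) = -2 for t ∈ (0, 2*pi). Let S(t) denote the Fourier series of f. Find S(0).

0

At t = 0 the one-sided limits are f(0^-) = 2 and f(0^+) = -2.
By Dirichlet's theorem the series converges to their average, [(2) + (-2)]/2 = 0.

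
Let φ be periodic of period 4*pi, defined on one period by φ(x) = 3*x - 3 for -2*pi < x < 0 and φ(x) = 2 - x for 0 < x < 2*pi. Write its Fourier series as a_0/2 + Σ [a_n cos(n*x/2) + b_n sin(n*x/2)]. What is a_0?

-4*pi - 1

a_0 = (1/(2*pi)) ∫_{-2*pi}^{2*pi} φ(x) dx = (1/(2*pi)) · (-2*pi*(1 + 4*pi)) = -4*pi - 1.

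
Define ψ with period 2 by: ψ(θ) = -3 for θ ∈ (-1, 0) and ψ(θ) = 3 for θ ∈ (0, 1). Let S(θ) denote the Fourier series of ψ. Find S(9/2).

θ = 9/2 differs from θ = 1/2 by 2 full period(s), and the series is 2-periodic.
ψ is continuous at θ = 1/2 with value 3, so the series converges to 3 there.

3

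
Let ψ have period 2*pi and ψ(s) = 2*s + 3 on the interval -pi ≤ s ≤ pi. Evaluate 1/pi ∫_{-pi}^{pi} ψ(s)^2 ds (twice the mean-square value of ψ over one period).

1/pi ∫_{-pi}^{pi} ψ(s)^2 ds = 1/pi · (18*pi + 8*pi**3/3) = 18 + 8*pi**2/3.

18 + 8*pi**2/3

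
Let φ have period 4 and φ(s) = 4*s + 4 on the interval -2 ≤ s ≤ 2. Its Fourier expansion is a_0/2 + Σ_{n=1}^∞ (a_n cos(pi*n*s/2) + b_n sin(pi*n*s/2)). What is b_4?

b_4 = 1/2 ∫_{-2}^{2} φ(s) sin(2*pi*s) ds.
Integrating by parts (boundary term plus one more integral), an antiderivative of (4*s + 4) sin(2*pi*s) is -2*s*cos(2*pi*s)/pi + sin(2*pi*s)/pi**2 - 2*cos(2*pi*s)/pi; evaluating from -2 to 2: ∫_{-2}^{2} (4*s + 4) sin(2*pi*s) ds = (-6/pi) - (2/pi) = -8/pi.
Hence b_4 = (1/2)·(-8/pi) = -4/pi.

-4/pi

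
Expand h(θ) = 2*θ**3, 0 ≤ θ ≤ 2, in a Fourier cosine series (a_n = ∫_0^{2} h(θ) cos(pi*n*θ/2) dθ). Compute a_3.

32*(4 - 9*pi**2)/(27*pi**4)

a_3 = ∫_0^{2} (2*θ**3) cos(3*pi*θ/2) dθ.
Integrating by parts three times (tabular method), an antiderivative of (2*θ**3) cos(3*pi*θ/2) is 4*θ**3*sin(3*pi*θ/2)/(3*pi) + 8*θ**2*cos(3*pi*θ/2)/(3*pi**2) - 32*θ*sin(3*pi*θ/2)/(9*pi**3) - 64*cos(3*pi*θ/2)/(27*pi**4); evaluating from 0 to 2: ∫_{0}^{2} (2*θ**3) cos(3*pi*θ/2) dθ = (32*(2 - 9*pi**2)/(27*pi**4)) - (-64/(27*pi**4)) = 32*(4 - 9*pi**2)/(27*pi**4).
Hence a_3 = 32*(4 - 9*pi**2)/(27*pi**4).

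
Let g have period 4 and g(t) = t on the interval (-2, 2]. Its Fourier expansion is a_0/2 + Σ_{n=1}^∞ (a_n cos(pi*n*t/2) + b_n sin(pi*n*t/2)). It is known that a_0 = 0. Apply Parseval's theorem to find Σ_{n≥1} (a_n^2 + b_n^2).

Parseval: a_0^2/2 + Σ_{n≥1} (a_n^2+b_n^2) = 1/2 ∫_{-2}^{2} g(t)^2 dt = 8/3.
Subtract a_0^2/2 = 0: Σ (a_n^2+b_n^2) = 8/3.

8/3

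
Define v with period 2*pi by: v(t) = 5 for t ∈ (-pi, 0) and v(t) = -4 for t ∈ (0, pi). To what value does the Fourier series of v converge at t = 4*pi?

t = 4*pi differs from t = 0 by 2 full period(s), and the series is 2*pi-periodic.
At t = 0 the one-sided limits are v(0^-) = 5 and v(0^+) = -4.
By Dirichlet's theorem the series converges to their average, [(5) + (-4)]/2 = 1/2.

1/2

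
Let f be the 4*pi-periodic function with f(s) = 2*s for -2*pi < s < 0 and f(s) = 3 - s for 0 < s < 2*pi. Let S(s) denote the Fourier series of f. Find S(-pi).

-2*pi

f is continuous at s = -pi with value -2*pi, so the series converges to -2*pi there.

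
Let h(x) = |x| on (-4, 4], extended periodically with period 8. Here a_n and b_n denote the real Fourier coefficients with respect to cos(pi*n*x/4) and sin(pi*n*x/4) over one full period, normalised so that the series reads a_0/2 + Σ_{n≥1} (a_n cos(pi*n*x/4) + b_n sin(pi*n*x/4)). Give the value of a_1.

a_1 = 1/4 ∫_{-4}^{4} h(x) cos(pi*x/4) dx.
h is even and cos(pi*x/4) is even, so the integrand is even and a_1 = 1/2 ∫_0^{4} h(x) cos(pi*x/4) dx.
Integrating by parts (boundary term plus one more integral), an antiderivative of (x) cos(pi*x/4) is 4*x*sin(pi*x/4)/pi + 16*cos(pi*x/4)/pi**2; evaluating from 0 to 4: ∫_{0}^{4} (x) cos(pi*x/4) dx = (-16/pi**2) - (16/pi**2) = -32/pi**2.
Hence a_1 = (1/2)·(-32/pi**2) = -16/pi**2.

-16/pi**2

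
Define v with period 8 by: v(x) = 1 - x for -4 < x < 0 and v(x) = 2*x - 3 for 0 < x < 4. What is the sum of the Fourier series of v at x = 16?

-1

x = 16 differs from x = 0 by 2 full period(s), and the series is 8-periodic.
At x = 0 the one-sided limits are v(0^-) = 1 and v(0^+) = -3.
By Dirichlet's theorem the series converges to their average, [(1) + (-3)]/2 = -1.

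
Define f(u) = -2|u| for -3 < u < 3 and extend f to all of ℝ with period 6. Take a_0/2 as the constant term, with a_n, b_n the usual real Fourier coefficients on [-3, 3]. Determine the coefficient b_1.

b_1 = 1/3 ∫_{-3}^{3} f(u) sin(pi*u/3) du.
f is even and sin(pi*u/3) is odd, so the integrand is odd over a symmetric interval and the integral vanishes.

0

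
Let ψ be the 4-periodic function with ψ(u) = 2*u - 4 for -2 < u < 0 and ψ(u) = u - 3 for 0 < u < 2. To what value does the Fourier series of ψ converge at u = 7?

-6

u = 7 differs from u = -1 by 2 full period(s), and the series is 4-periodic.
ψ is continuous at u = -1 with value -6, so the series converges to -6 there.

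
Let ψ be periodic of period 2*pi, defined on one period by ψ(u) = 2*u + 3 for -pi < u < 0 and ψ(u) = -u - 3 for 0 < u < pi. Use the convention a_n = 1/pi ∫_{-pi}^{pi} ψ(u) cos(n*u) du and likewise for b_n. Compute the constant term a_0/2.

a_0 = 1/pi ∫_{-pi}^{pi} ψ(u) du = 1/pi · (-3*pi**2/2) = -3*pi/2.
So the constant term a_0/2 = -3*pi/4.

-3*pi/4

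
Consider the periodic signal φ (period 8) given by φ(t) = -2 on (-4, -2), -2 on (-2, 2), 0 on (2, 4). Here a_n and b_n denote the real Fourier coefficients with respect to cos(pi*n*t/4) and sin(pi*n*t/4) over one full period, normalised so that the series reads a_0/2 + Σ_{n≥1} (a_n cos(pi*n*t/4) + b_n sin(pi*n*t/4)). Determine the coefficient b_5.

2/(5*pi)

b_5 = 1/4 ∫_{-4}^{4} φ(t) sin(5*pi*t/4) dt.
Split the integral at the breakpoints.
Directly, an antiderivative of (-2) sin(5*pi*t/4) is 8*cos(5*pi*t/4)/(5*pi); evaluating from -4 to -2: ∫_{-4}^{-2} (-2) sin(5*pi*t/4) dt = (0) - (-8/(5*pi)) = 8/(5*pi).
Directly, an antiderivative of (-2) sin(5*pi*t/4) is 8*cos(5*pi*t/4)/(5*pi); evaluating from -2 to 2: ∫_{-2}^{2} (-2) sin(5*pi*t/4) dt = (0) - (0) = 0.
∫_{2}^{4} (0) sin(5*pi*t/4) dt = 0.
Summing the pieces and multiplying by (1/4) gives b_5 = 2/(5*pi).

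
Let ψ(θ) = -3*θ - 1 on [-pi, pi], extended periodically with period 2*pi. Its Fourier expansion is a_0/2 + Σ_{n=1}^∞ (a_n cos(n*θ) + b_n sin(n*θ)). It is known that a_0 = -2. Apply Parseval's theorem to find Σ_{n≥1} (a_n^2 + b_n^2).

6*pi**2

Parseval: a_0^2/2 + Σ_{n≥1} (a_n^2+b_n^2) = 1/pi ∫_{-pi}^{pi} ψ(θ)^2 dθ = 2 + 6*pi**2.
Subtract a_0^2/2 = 2: Σ (a_n^2+b_n^2) = 6*pi**2.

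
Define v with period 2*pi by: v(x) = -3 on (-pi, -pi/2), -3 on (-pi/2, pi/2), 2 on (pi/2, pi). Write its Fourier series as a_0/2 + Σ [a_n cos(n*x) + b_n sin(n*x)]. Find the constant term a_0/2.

a_0 = 1/pi ∫_{-pi}^{pi} v(x) dx = 1/pi · (-7*pi/2) = -7/2.
So the constant term a_0/2 = -7/4.

-7/4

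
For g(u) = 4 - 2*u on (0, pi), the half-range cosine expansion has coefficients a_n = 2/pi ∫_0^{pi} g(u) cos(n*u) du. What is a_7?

8/(49*pi)

a_7 = 2/pi ∫_0^{pi} (4 - 2*u) cos(7*u) du.
Integrating by parts (boundary term plus one more integral), an antiderivative of (4 - 2*u) cos(7*u) is -2*u*sin(7*u)/7 + 4*sin(7*u)/7 - 2*cos(7*u)/49; evaluating from 0 to pi: ∫_{0}^{pi} (4 - 2*u) cos(7*u) du = (2/49) - (-2/49) = 4/49.
Hence a_7 = (2/pi)·(4/49) = 8/(49*pi).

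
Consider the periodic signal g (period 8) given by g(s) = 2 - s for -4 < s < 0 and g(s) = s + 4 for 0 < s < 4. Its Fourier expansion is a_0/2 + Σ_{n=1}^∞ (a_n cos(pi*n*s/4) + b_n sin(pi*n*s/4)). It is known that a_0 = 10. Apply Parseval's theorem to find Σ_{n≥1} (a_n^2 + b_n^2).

Parseval: a_0^2/2 + Σ_{n≥1} (a_n^2+b_n^2) = 1/4 ∫_{-4}^{4} g(s)^2 ds = 164/3.
Subtract a_0^2/2 = 50: Σ (a_n^2+b_n^2) = 14/3.

14/3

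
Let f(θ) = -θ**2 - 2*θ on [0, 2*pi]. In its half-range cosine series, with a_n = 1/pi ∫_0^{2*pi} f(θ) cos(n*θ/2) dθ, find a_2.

-4

a_2 = 1/pi ∫_0^{2*pi} (-θ**2 - 2*θ) cos(θ) dθ.
Integrating by parts twice (tabular method), an antiderivative of (-θ**2 - 2*θ) cos(θ) is -θ**2*sin(θ) - 2*θ*sin(θ) - 2*θ*cos(θ) + 2*sin(θ) - 2*cos(θ); evaluating from 0 to 2*pi: ∫_{0}^{2*pi} (-θ**2 - 2*θ) cos(θ) dθ = (-4*pi - 2) - (-2) = -4*pi.
Hence a_2 = (1/pi)·(-4*pi) = -4.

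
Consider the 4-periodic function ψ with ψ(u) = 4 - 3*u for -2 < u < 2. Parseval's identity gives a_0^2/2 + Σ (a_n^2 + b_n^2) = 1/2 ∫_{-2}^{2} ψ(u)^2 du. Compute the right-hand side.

1/2 ∫_{-2}^{2} ψ(u)^2 du = 1/2 · (112) = 56.

56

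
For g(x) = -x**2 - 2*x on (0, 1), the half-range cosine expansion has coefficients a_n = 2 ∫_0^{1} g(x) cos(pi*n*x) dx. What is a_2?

-1/pi**2

a_2 = 2 ∫_0^{1} (-x**2 - 2*x) cos(2*pi*x) dx.
Integrating by parts twice (tabular method), an antiderivative of (-x**2 - 2*x) cos(2*pi*x) is -x**2*sin(2*pi*x)/(2*pi) - x*sin(2*pi*x)/pi - x*cos(2*pi*x)/(2*pi**2) + sin(2*pi*x)/(4*pi**3) - cos(2*pi*x)/(2*pi**2); evaluating from 0 to 1: ∫_{0}^{1} (-x**2 - 2*x) cos(2*pi*x) dx = (-1/pi**2) - (-1/(2*pi**2)) = -1/(2*pi**2).
Hence a_2 = 2·(-1/(2*pi**2)) = -1/pi**2.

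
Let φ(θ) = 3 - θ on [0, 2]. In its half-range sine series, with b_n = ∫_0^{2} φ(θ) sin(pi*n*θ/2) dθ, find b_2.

b_2 = ∫_0^{2} (3 - θ) sin(pi*θ) dθ.
Integrating by parts (boundary term plus one more integral), an antiderivative of (3 - θ) sin(pi*θ) is θ*cos(pi*θ)/pi - sin(pi*θ)/pi**2 - 3*cos(pi*θ)/pi; evaluating from 0 to 2: ∫_{0}^{2} (3 - θ) sin(pi*θ) dθ = (-1/pi) - (-3/pi) = 2/pi.
Hence b_2 = 2/pi.

2/pi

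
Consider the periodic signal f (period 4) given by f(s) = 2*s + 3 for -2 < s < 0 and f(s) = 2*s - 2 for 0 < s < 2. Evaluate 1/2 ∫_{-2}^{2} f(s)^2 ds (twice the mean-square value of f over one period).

1/2 ∫_{-2}^{2} f(s)^2 ds = 1/2 · (22/3) = 11/3.

11/3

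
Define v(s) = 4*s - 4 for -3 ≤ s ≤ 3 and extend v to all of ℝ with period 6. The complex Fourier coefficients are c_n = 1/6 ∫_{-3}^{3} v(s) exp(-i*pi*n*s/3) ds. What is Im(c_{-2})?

Since v is real-valued, Im(c_{-2}) = -1/6 ∫_{-3}^{3} v(s) sin(-2*pi*s/3) ds = b_{2}/2.
Integrating by parts (boundary term plus one more integral), an antiderivative of (4*s - 4) sin(-2*pi*s/3) is 6*s*cos(2*pi*s/3)/pi - 9*sin(2*pi*s/3)/pi**2 - 6*cos(2*pi*s/3)/pi; evaluating from -3 to 3: ∫_{-3}^{3} (4*s - 4) sin(-2*pi*s/3) ds = (12/pi) - (-24/pi) = 36/pi.
Hence Im(c_{-2}) = (-1/6)·(36/pi) = -6/pi.

-6/pi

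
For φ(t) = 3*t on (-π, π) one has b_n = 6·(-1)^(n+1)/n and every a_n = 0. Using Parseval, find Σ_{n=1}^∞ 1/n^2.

Parseval: Σ b_n^2 = (1/π) ∫_{-π}^{π} φ(t)^2 dt = 6*pi**2.
Σ b_n^2 = Σ 36/n^2, so Σ 1/n^2 = (6*pi**2)/36 = pi**2/6.

pi**2/6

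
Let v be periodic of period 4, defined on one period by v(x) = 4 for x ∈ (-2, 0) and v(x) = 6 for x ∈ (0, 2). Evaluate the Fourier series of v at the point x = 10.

x = 10 differs from x = 2 by 2 full period(s), and the series is 4-periodic.
At x = 2 the one-sided limits are v(2^-) = 6 and v(2^+) = 4.
By Dirichlet's theorem the series converges to their average, [(6) + (4)]/2 = 5.

5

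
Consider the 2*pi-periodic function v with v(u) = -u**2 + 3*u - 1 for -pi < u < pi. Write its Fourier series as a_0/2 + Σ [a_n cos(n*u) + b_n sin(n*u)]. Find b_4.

-3/2

b_4 = 1/pi ∫_{-pi}^{pi} v(u) sin(4*u) du.
Integrating by parts twice (tabular method), an antiderivative of (-u**2 + 3*u - 1) sin(4*u) is u**2*cos(4*u)/4 - u*sin(4*u)/8 - 3*u*cos(4*u)/4 + 3*sin(4*u)/16 + 7*cos(4*u)/32; evaluating from -pi to pi: ∫_{-pi}^{pi} (-u**2 + 3*u - 1) sin(4*u) du = (-3*pi/4 + 7/32 + pi**2/4) - (7/32 + 3*pi/4 + pi**2/4) = -3*pi/2.
Hence b_4 = (1/pi)·(-3*pi/2) = -3/2.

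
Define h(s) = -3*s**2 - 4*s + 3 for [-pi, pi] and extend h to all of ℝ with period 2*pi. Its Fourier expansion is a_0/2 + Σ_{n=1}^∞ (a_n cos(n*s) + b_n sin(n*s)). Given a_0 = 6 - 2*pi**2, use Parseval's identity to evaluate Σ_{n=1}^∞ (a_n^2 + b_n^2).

Parseval: a_0^2/2 + Σ_{n≥1} (a_n^2+b_n^2) = 1/pi ∫_{-pi}^{pi} h(s)^2 ds = -4*pi**2/3 + 18 + 18*pi**4/5.
Subtract a_0^2/2 = 2*(3 - pi**2)**2: Σ (a_n^2+b_n^2) = 8*pi**2*(20 + 3*pi**2)/15.

8*pi**2*(20 + 3*pi**2)/15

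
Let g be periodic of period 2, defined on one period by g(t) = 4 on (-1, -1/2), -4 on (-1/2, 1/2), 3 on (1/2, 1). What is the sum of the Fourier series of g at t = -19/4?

4

t = -19/4 differs from t = -3/4 by -2 full period(s), and the series is 2-periodic.
g is continuous at t = -3/4 with value 4, so the series converges to 4 there.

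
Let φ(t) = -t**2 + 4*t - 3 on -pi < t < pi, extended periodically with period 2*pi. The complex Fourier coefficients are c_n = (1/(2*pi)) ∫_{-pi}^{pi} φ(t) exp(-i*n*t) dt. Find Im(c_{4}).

1

Since φ is real-valued, Im(c_{4}) = -(1/(2*pi)) ∫_{-pi}^{pi} φ(t) sin(4*t) dt = -b_{4}/2.
Integrating by parts twice (tabular method), an antiderivative of (-t**2 + 4*t - 3) sin(4*t) is t**2*cos(4*t)/4 - t*sin(4*t)/8 - t*cos(4*t) + sin(4*t)/4 + 23*cos(4*t)/32; evaluating from -pi to pi: ∫_{-pi}^{pi} (-t**2 + 4*t - 3) sin(4*t) dt = (-pi + 23/32 + pi**2/4) - (23/32 + pi**2/4 + pi) = -2*pi.
Hence Im(c_{4}) = (-1/(2*pi))·(-2*pi) = 1.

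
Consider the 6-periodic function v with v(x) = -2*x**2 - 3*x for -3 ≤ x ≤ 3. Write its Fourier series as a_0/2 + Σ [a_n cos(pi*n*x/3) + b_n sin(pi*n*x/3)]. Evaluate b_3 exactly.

-6/pi

b_3 = 1/3 ∫_{-3}^{3} v(x) sin(pi*x) dx.
Integrating by parts twice (tabular method), an antiderivative of (-2*x**2 - 3*x) sin(pi*x) is 2*x**2*cos(pi*x)/pi - 4*x*sin(pi*x)/pi**2 + 3*x*cos(pi*x)/pi - 3*sin(pi*x)/pi**2 - 4*cos(pi*x)/pi**3; evaluating from -3 to 3: ∫_{-3}^{3} (-2*x**2 - 3*x) sin(pi*x) dx = (-27/pi + 4/pi**3) - (-9/pi + 4/pi**3) = -18/pi.
Hence b_3 = (1/3)·(-18/pi) = -6/pi.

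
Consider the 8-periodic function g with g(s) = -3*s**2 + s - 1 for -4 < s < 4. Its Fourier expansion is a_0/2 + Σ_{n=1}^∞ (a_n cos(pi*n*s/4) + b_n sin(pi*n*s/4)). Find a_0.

a_0 = 1/4 ∫_{-4}^{4} g(s) ds = 1/4 · (-136) = -34.

-34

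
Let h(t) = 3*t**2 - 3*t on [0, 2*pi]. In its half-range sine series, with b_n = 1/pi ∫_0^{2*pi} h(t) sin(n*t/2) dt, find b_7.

b_7 = 1/pi ∫_0^{2*pi} (3*t**2 - 3*t) sin(7*t/2) dt.
Integrating by parts twice (tabular method), an antiderivative of (3*t**2 - 3*t) sin(7*t/2) is -6*t**2*cos(7*t/2)/7 + 24*t*sin(7*t/2)/49 + 6*t*cos(7*t/2)/7 - 12*sin(7*t/2)/49 + 48*cos(7*t/2)/343; evaluating from 0 to 2*pi: ∫_{0}^{2*pi} (3*t**2 - 3*t) sin(7*t/2) dt = (-12*pi/7 - 48/343 + 24*pi**2/7) - (48/343) = -12*pi/7 - 96/343 + 24*pi**2/7.
Hence b_7 = (1/pi)·(-12*pi/7 - 96/343 + 24*pi**2/7) = 12*(-49*pi - 8 + 98*pi**2)/(343*pi).

12*(-49*pi - 8 + 98*pi**2)/(343*pi)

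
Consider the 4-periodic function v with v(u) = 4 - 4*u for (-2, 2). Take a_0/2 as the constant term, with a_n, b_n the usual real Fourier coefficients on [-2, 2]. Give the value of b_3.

-16/(3*pi)

b_3 = 1/2 ∫_{-2}^{2} v(u) sin(3*pi*u/2) du.
Integrating by parts (boundary term plus one more integral), an antiderivative of (4 - 4*u) sin(3*pi*u/2) is 8*u*cos(3*pi*u/2)/(3*pi) - 16*sin(3*pi*u/2)/(9*pi**2) - 8*cos(3*pi*u/2)/(3*pi); evaluating from -2 to 2: ∫_{-2}^{2} (4 - 4*u) sin(3*pi*u/2) du = (-8/(3*pi)) - (8/pi) = -32/(3*pi).
Hence b_3 = (1/2)·(-32/(3*pi)) = -16/(3*pi).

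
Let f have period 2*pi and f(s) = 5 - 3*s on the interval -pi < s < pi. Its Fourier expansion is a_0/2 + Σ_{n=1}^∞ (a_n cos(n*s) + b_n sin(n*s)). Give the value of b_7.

b_7 = 1/pi ∫_{-pi}^{pi} f(s) sin(7*s) ds.
Integrating by parts (boundary term plus one more integral), an antiderivative of (5 - 3*s) sin(7*s) is 3*s*cos(7*s)/7 - 3*sin(7*s)/49 - 5*cos(7*s)/7; evaluating from -pi to pi: ∫_{-pi}^{pi} (5 - 3*s) sin(7*s) ds = (5/7 - 3*pi/7) - (5/7 + 3*pi/7) = -6*pi/7.
Hence b_7 = (1/pi)·(-6*pi/7) = -6/7.

-6/7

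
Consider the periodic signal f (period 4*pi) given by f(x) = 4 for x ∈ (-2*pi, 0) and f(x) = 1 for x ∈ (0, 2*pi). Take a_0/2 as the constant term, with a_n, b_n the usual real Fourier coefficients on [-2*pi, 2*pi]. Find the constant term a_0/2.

5/2

a_0 = (1/(2*pi)) ∫_{-2*pi}^{2*pi} f(x) dx = (1/(2*pi)) · (10*pi) = 5.
So the constant term a_0/2 = 5/2.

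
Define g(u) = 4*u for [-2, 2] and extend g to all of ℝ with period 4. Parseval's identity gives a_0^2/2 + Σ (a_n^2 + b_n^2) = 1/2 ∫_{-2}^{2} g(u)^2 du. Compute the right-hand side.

128/3

1/2 ∫_{-2}^{2} g(u)^2 du = 1/2 · (256/3) = 128/3.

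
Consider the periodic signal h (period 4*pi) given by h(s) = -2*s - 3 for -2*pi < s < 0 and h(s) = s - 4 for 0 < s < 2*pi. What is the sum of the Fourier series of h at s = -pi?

h is continuous at s = -pi with value -3 + 2*pi, so the series converges to -3 + 2*pi there.

-3 + 2*pi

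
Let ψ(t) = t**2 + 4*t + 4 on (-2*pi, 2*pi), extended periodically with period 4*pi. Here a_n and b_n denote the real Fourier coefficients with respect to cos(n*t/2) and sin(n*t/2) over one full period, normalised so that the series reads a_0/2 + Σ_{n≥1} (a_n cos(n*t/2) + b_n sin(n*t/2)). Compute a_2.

a_2 = (1/(2*pi)) ∫_{-2*pi}^{2*pi} ψ(t) cos(t) dt.
Integrating by parts twice (tabular method), an antiderivative of (t**2 + 4*t + 4) cos(t) is t**2*sin(t) + 4*t*sin(t) + 2*t*cos(t) + 2*sin(t) + 4*cos(t); evaluating from -2*pi to 2*pi: ∫_{-2*pi}^{2*pi} (t**2 + 4*t + 4) cos(t) dt = (4 + 4*pi) - (4 - 4*pi) = 8*pi.
Hence a_2 = (1/(2*pi))·(8*pi) = 4.

4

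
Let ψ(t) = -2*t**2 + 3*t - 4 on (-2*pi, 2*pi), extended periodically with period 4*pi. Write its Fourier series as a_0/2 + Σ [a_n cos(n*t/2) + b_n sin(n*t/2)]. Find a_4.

a_4 = (1/(2*pi)) ∫_{-2*pi}^{2*pi} ψ(t) cos(2*t) dt.
Integrating by parts twice (tabular method), an antiderivative of (-2*t**2 + 3*t - 4) cos(2*t) is -t**2*sin(2*t) + 3*t*sin(2*t)/2 - t*cos(2*t) - 3*sin(2*t)/2 + 3*cos(2*t)/4; evaluating from -2*pi to 2*pi: ∫_{-2*pi}^{2*pi} (-2*t**2 + 3*t - 4) cos(2*t) dt = (3/4 - 2*pi) - (3/4 + 2*pi) = -4*pi.
Hence a_4 = (1/(2*pi))·(-4*pi) = -2.

-2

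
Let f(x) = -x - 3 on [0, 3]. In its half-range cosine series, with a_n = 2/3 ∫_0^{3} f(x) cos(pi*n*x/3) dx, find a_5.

12/(25*pi**2)

a_5 = 2/3 ∫_0^{3} (-x - 3) cos(5*pi*x/3) dx.
Integrating by parts (boundary term plus one more integral), an antiderivative of (-x - 3) cos(5*pi*x/3) is -3*x*sin(5*pi*x/3)/(5*pi) - 9*sin(5*pi*x/3)/(5*pi) - 9*cos(5*pi*x/3)/(25*pi**2); evaluating from 0 to 3: ∫_{0}^{3} (-x - 3) cos(5*pi*x/3) dx = (9/(25*pi**2)) - (-9/(25*pi**2)) = 18/(25*pi**2).
Hence a_5 = (2/3)·(18/(25*pi**2)) = 12/(25*pi**2).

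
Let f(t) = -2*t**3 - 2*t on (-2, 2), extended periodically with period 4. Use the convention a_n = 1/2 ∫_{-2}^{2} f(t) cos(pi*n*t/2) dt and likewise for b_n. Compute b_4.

-3/pi**3 + 10/pi

b_4 = 1/2 ∫_{-2}^{2} f(t) sin(2*pi*t) dt.
f is odd and sin(2*pi*t) is odd, so the integrand is even and b_4 = ∫_0^{2} f(t) sin(2*pi*t) dt.
Integrating by parts three times (tabular method), an antiderivative of (-2*t**3 - 2*t) sin(2*pi*t) is t**3*cos(2*pi*t)/pi - 3*t**2*sin(2*pi*t)/(2*pi**2) - 3*t*cos(2*pi*t)/(2*pi**3) + t*cos(2*pi*t)/pi - sin(2*pi*t)/(2*pi**2) + 3*sin(2*pi*t)/(4*pi**4); evaluating from 0 to 2: ∫_{0}^{2} (-2*t**3 - 2*t) sin(2*pi*t) dt = (-3/pi**3 + 10/pi) - (0) = -3/pi**3 + 10/pi.
Hence b_4 = -3/pi**3 + 10/pi.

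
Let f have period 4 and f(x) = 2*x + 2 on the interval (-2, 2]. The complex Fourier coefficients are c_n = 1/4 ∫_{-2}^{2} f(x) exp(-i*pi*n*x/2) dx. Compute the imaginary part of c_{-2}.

Since f is real-valued, Im(c_{-2}) = -1/4 ∫_{-2}^{2} f(x) sin(-pi*x) dx = b_{2}/2.
Integrating by parts (boundary term plus one more integral), an antiderivative of (2*x + 2) sin(-pi*x) is 2*x*cos(pi*x)/pi - 2*sin(pi*x)/pi**2 + 2*cos(pi*x)/pi; evaluating from -2 to 2: ∫_{-2}^{2} (2*x + 2) sin(-pi*x) dx = (6/pi) - (-2/pi) = 8/pi.
Hence Im(c_{-2}) = (-1/4)·(8/pi) = -2/pi.

-2/pi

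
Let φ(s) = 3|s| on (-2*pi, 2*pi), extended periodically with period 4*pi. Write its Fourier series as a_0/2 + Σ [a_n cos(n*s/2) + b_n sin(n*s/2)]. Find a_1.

a_1 = (1/(2*pi)) ∫_{-2*pi}^{2*pi} φ(s) cos(s/2) ds.
φ is even and cos(s/2) is even, so the integrand is even and a_1 = 1/pi ∫_0^{2*pi} φ(s) cos(s/2) ds.
Integrating by parts (boundary term plus one more integral), an antiderivative of (3*s) cos(s/2) is 6*s*sin(s/2) + 12*cos(s/2); evaluating from 0 to 2*pi: ∫_{0}^{2*pi} (3*s) cos(s/2) ds = (-12) - (12) = -24.
Hence a_1 = (1/pi)·(-24) = -24/pi.

-24/pi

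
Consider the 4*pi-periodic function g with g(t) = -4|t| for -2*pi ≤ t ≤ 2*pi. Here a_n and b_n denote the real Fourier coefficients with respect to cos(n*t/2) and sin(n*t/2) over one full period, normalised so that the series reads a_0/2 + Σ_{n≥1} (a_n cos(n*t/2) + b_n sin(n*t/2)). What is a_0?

-8*pi

a_0 = (1/(2*pi)) ∫_{-2*pi}^{2*pi} g(t) dt = (1/(2*pi)) · (-16*pi**2) = -8*pi.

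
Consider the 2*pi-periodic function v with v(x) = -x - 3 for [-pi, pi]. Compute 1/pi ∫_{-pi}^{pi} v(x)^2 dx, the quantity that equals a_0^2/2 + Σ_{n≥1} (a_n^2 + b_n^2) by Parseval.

2*pi**2/3 + 18

1/pi ∫_{-pi}^{pi} v(x)^2 dx = 1/pi · (2*pi*(pi**2 + 27)/3) = 2*pi**2/3 + 18.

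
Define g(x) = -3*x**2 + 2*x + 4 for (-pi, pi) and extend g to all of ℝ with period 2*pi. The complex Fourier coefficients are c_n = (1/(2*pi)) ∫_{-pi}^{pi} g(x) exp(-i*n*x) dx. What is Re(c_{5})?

Since g is real-valued, Re(c_{5}) = (1/(2*pi)) ∫_{-pi}^{pi} g(x) cos(5*x) dx = a_{5}/2.
Integrating by parts twice (tabular method), an antiderivative of (-3*x**2 + 2*x + 4) cos(5*x) is -3*x**2*sin(5*x)/5 + 2*x*sin(5*x)/5 - 6*x*cos(5*x)/25 + 106*sin(5*x)/125 + 2*cos(5*x)/25; evaluating from -pi to pi: ∫_{-pi}^{pi} (-3*x**2 + 2*x + 4) cos(5*x) dx = (-2/25 + 6*pi/25) - (-6*pi/25 - 2/25) = 12*pi/25.
Hence Re(c_{5}) = (1/(2*pi))·(12*pi/25) = 6/25.

6/25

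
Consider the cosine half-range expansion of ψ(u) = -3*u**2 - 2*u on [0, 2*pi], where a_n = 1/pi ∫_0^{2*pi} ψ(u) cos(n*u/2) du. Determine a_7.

a_7 = 1/pi ∫_0^{2*pi} (-3*u**2 - 2*u) cos(7*u/2) du.
Integrating by parts twice (tabular method), an antiderivative of (-3*u**2 - 2*u) cos(7*u/2) is -6*u**2*sin(7*u/2)/7 - 4*u*sin(7*u/2)/7 - 24*u*cos(7*u/2)/49 + 48*sin(7*u/2)/343 - 8*cos(7*u/2)/49; evaluating from 0 to 2*pi: ∫_{0}^{2*pi} (-3*u**2 - 2*u) cos(7*u/2) du = (8/49 + 48*pi/49) - (-8/49) = 16/49 + 48*pi/49.
Hence a_7 = (1/pi)·(16/49 + 48*pi/49) = 16*(1 + 3*pi)/(49*pi).

16*(1 + 3*pi)/(49*pi)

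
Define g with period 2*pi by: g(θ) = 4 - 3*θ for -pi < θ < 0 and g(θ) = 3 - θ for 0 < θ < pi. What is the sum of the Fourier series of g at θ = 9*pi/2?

θ = 9*pi/2 differs from θ = pi/2 by 2 full period(s), and the series is 2*pi-periodic.
g is continuous at θ = pi/2 with value 3 - pi/2, so the series converges to 3 - pi/2 there.

3 - pi/2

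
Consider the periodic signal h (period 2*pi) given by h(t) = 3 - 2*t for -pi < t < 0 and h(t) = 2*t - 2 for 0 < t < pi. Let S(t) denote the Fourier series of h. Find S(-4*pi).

1/2

t = -4*pi differs from t = 0 by -2 full period(s), and the series is 2*pi-periodic.
At t = 0 the one-sided limits are h(0^-) = 3 and h(0^+) = -2.
By Dirichlet's theorem the series converges to their average, [(3) + (-2)]/2 = 1/2.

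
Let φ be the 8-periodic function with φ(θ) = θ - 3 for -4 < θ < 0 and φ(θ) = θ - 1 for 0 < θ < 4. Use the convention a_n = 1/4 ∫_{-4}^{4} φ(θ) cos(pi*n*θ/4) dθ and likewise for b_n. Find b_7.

b_7 = 1/4 ∫_{-4}^{4} φ(θ) sin(7*pi*θ/4) dθ.
Split the integral at the breakpoints.
Integrating by parts (boundary term plus one more integral), an antiderivative of (θ - 3) sin(7*pi*θ/4) is -4*θ*cos(7*pi*θ/4)/(7*pi) + 16*sin(7*pi*θ/4)/(49*pi**2) + 12*cos(7*pi*θ/4)/(7*pi); evaluating from -4 to 0: ∫_{-4}^{0} (θ - 3) sin(7*pi*θ/4) dθ = (12/(7*pi)) - (-4/pi) = 40/(7*pi).
Integrating by parts (boundary term plus one more integral), an antiderivative of (θ - 1) sin(7*pi*θ/4) is -4*θ*cos(7*pi*θ/4)/(7*pi) + 16*sin(7*pi*θ/4)/(49*pi**2) + 4*cos(7*pi*θ/4)/(7*pi); evaluating from 0 to 4: ∫_{0}^{4} (θ - 1) sin(7*pi*θ/4) dθ = (12/(7*pi)) - (4/(7*pi)) = 8/(7*pi).
Summing the pieces and multiplying by (1/4) gives b_7 = 12/(7*pi).

12/(7*pi)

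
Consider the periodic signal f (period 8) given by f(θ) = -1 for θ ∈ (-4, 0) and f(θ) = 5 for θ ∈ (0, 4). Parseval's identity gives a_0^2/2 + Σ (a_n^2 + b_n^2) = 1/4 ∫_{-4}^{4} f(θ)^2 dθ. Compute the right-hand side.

1/4 ∫_{-4}^{4} f(θ)^2 dθ = 1/4 · (104) = 26.

26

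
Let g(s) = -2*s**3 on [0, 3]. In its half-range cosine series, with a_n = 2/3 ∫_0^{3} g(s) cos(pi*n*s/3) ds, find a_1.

324*(-4 + pi**2)/pi**4

a_1 = 2/3 ∫_0^{3} (-2*s**3) cos(pi*s/3) ds.
Integrating by parts three times (tabular method), an antiderivative of (-2*s**3) cos(pi*s/3) is -6*s**3*sin(pi*s/3)/pi - 54*s**2*cos(pi*s/3)/pi**2 + 324*s*sin(pi*s/3)/pi**3 + 972*cos(pi*s/3)/pi**4; evaluating from 0 to 3: ∫_{0}^{3} (-2*s**3) cos(pi*s/3) ds = (486*(-2 + pi**2)/pi**4) - (972/pi**4) = 486*(-4 + pi**2)/pi**4.
Hence a_1 = (2/3)·(486*(-4 + pi**2)/pi**4) = 324*(-4 + pi**2)/pi**4.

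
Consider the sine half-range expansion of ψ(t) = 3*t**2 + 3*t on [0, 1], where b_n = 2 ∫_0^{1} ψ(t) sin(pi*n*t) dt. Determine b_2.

b_2 = 2 ∫_0^{1} (3*t**2 + 3*t) sin(2*pi*t) dt.
Integrating by parts twice (tabular method), an antiderivative of (3*t**2 + 3*t) sin(2*pi*t) is -3*t**2*cos(2*pi*t)/(2*pi) + 3*t*sin(2*pi*t)/(2*pi**2) - 3*t*cos(2*pi*t)/(2*pi) + 3*sin(2*pi*t)/(4*pi**2) + 3*cos(2*pi*t)/(4*pi**3); evaluating from 0 to 1: ∫_{0}^{1} (3*t**2 + 3*t) sin(2*pi*t) dt = (-3/pi + 3/(4*pi**3)) - (3/(4*pi**3)) = -3/pi.
Hence b_2 = 2·(-3/pi) = -6/pi.

-6/pi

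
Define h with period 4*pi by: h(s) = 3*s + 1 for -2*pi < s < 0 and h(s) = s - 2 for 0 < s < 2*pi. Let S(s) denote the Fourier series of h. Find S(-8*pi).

s = -8*pi differs from s = 0 by -2 full period(s), and the series is 4*pi-periodic.
At s = 0 the one-sided limits are h(0^-) = 1 and h(0^+) = -2.
By Dirichlet's theorem the series converges to their average, [(1) + (-2)]/2 = -1/2.

-1/2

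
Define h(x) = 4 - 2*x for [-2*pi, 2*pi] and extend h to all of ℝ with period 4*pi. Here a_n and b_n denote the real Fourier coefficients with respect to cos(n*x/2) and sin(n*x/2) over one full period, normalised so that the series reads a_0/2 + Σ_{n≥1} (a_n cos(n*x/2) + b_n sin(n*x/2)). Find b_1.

b_1 = (1/(2*pi)) ∫_{-2*pi}^{2*pi} h(x) sin(x/2) dx.
Integrating by parts (boundary term plus one more integral), an antiderivative of (4 - 2*x) sin(x/2) is 4*x*cos(x/2) - 8*sin(x/2) - 8*cos(x/2); evaluating from -2*pi to 2*pi: ∫_{-2*pi}^{2*pi} (4 - 2*x) sin(x/2) dx = (8 - 8*pi) - (8 + 8*pi) = -16*pi.
Hence b_1 = (1/(2*pi))·(-16*pi) = -8.

-8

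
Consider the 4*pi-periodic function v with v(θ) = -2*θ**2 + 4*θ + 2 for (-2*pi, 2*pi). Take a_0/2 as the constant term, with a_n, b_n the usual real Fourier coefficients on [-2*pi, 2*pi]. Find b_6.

b_6 = (1/(2*pi)) ∫_{-2*pi}^{2*pi} v(θ) sin(3*θ) dθ.
Integrating by parts twice (tabular method), an antiderivative of (-2*θ**2 + 4*θ + 2) sin(3*θ) is 2*θ**2*cos(3*θ)/3 - 4*θ*sin(3*θ)/9 - 4*θ*cos(3*θ)/3 + 4*sin(3*θ)/9 - 22*cos(3*θ)/27; evaluating from -2*pi to 2*pi: ∫_{-2*pi}^{2*pi} (-2*θ**2 + 4*θ + 2) sin(3*θ) dθ = (-8*pi/3 - 22/27 + 8*pi**2/3) - (-22/27 + 8*pi/3 + 8*pi**2/3) = -16*pi/3.
Hence b_6 = (1/(2*pi))·(-16*pi/3) = -8/3.

-8/3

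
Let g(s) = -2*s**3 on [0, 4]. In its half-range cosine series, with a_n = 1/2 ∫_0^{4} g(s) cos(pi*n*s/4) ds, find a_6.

-64/(3*pi**2)

a_6 = 1/2 ∫_0^{4} (-2*s**3) cos(3*pi*s/2) ds.
Integrating by parts three times (tabular method), an antiderivative of (-2*s**3) cos(3*pi*s/2) is -4*s**3*sin(3*pi*s/2)/(3*pi) - 8*s**2*cos(3*pi*s/2)/(3*pi**2) + 32*s*sin(3*pi*s/2)/(9*pi**3) + 64*cos(3*pi*s/2)/(27*pi**4); evaluating from 0 to 4: ∫_{0}^{4} (-2*s**3) cos(3*pi*s/2) ds = (64*(1 - 18*pi**2)/(27*pi**4)) - (64/(27*pi**4)) = -128/(3*pi**2).
Hence a_6 = (1/2)·(-128/(3*pi**2)) = -64/(3*pi**2).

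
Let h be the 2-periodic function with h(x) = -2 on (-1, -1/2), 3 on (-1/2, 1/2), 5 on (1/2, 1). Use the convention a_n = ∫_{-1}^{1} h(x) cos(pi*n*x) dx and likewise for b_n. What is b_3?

b_3 = ∫_{-1}^{1} h(x) sin(3*pi*x) dx.
Split the integral at the breakpoints.
Directly, an antiderivative of (-2) sin(3*pi*x) is 2*cos(3*pi*x)/(3*pi); evaluating from -1 to -1/2: ∫_{-1}^{-1/2} (-2) sin(3*pi*x) dx = (0) - (-2/(3*pi)) = 2/(3*pi).
Directly, an antiderivative of (3) sin(3*pi*x) is -cos(3*pi*x)/pi; evaluating from -1/2 to 1/2: ∫_{-1/2}^{1/2} (3) sin(3*pi*x) dx = (0) - (0) = 0.
Directly, an antiderivative of (5) sin(3*pi*x) is -5*cos(3*pi*x)/(3*pi); evaluating from 1/2 to 1: ∫_{1/2}^{1} (5) sin(3*pi*x) dx = (5/(3*pi)) - (0) = 5/(3*pi).
Summing the pieces gives b_3 = 7/(3*pi).

7/(3*pi)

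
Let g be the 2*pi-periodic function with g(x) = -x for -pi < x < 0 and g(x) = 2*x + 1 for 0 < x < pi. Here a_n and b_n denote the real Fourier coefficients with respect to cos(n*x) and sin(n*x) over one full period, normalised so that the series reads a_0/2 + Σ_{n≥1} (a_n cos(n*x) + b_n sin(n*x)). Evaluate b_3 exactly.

(2 + pi)/(3*pi)

b_3 = 1/pi ∫_{-pi}^{pi} g(x) sin(3*x) dx.
Split the integral at the breakpoints.
Integrating by parts (boundary term plus one more integral), an antiderivative of (-x) sin(3*x) is x*cos(3*x)/3 - sin(3*x)/9; evaluating from -pi to 0: ∫_{-pi}^{0} (-x) sin(3*x) dx = (0) - (pi/3) = -pi/3.
Integrating by parts (boundary term plus one more integral), an antiderivative of (2*x + 1) sin(3*x) is -2*x*cos(3*x)/3 + 2*sin(3*x)/9 - cos(3*x)/3; evaluating from 0 to pi: ∫_{0}^{pi} (2*x + 1) sin(3*x) dx = (1/3 + 2*pi/3) - (-1/3) = 2/3 + 2*pi/3.
Summing the pieces and multiplying by (1/pi) gives b_3 = (2 + pi)/(3*pi).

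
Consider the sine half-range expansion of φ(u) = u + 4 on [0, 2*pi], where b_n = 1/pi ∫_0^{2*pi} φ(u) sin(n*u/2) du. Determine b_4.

-1

b_4 = 1/pi ∫_0^{2*pi} (u + 4) sin(2*u) du.
Integrating by parts (boundary term plus one more integral), an antiderivative of (u + 4) sin(2*u) is -u*cos(2*u)/2 + sin(2*u)/4 - 2*cos(2*u); evaluating from 0 to 2*pi: ∫_{0}^{2*pi} (u + 4) sin(2*u) du = (-pi - 2) - (-2) = -pi.
Hence b_4 = (1/pi)·(-pi) = -1.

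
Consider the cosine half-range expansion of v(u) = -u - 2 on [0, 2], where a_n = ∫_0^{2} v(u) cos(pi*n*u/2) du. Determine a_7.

8/(49*pi**2)

a_7 = ∫_0^{2} (-u - 2) cos(7*pi*u/2) du.
Integrating by parts (boundary term plus one more integral), an antiderivative of (-u - 2) cos(7*pi*u/2) is -2*u*sin(7*pi*u/2)/(7*pi) - 4*sin(7*pi*u/2)/(7*pi) - 4*cos(7*pi*u/2)/(49*pi**2); evaluating from 0 to 2: ∫_{0}^{2} (-u - 2) cos(7*pi*u/2) du = (4/(49*pi**2)) - (-4/(49*pi**2)) = 8/(49*pi**2).
Hence a_7 = 8/(49*pi**2).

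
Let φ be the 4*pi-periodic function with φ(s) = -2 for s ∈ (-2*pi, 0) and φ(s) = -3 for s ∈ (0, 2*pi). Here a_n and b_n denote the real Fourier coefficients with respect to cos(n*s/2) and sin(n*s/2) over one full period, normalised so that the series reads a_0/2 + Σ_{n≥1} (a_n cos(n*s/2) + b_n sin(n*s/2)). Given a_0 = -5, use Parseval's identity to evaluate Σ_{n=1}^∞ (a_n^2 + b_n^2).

Parseval: a_0^2/2 + Σ_{n≥1} (a_n^2+b_n^2) = (1/(2*pi)) ∫_{-2*pi}^{2*pi} φ(s)^2 ds = 13.
Subtract a_0^2/2 = 25/2: Σ (a_n^2+b_n^2) = 1/2.

1/2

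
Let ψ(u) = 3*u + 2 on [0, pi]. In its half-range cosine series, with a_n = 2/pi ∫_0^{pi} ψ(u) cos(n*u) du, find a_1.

-12/pi

a_1 = 2/pi ∫_0^{pi} (3*u + 2) cos(u) du.
Integrating by parts (boundary term plus one more integral), an antiderivative of (3*u + 2) cos(u) is 3*u*sin(u) + 2*sin(u) + 3*cos(u); evaluating from 0 to pi: ∫_{0}^{pi} (3*u + 2) cos(u) du = (-3) - (3) = -6.
Hence a_1 = (2/pi)·(-6) = -12/pi.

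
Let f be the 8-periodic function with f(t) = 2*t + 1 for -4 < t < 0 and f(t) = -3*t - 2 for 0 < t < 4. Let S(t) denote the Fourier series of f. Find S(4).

-21/2

At t = 4 the one-sided limits are f(4^-) = -14 and f(4^+) = -7.
By Dirichlet's theorem the series converges to their average, [(-14) + (-7)]/2 = -21/2.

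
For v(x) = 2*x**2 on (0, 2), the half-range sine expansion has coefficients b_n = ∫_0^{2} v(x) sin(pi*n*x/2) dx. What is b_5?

b_5 = ∫_0^{2} (2*x**2) sin(5*pi*x/2) dx.
Integrating by parts twice (tabular method), an antiderivative of (2*x**2) sin(5*pi*x/2) is -4*x**2*cos(5*pi*x/2)/(5*pi) + 16*x*sin(5*pi*x/2)/(25*pi**2) + 32*cos(5*pi*x/2)/(125*pi**3); evaluating from 0 to 2: ∫_{0}^{2} (2*x**2) sin(5*pi*x/2) dx = (16*(-2 + 25*pi**2)/(125*pi**3)) - (32/(125*pi**3)) = 16*(-4 + 25*pi**2)/(125*pi**3).
Hence b_5 = 16*(-4 + 25*pi**2)/(125*pi**3).

16*(-4 + 25*pi**2)/(125*pi**3)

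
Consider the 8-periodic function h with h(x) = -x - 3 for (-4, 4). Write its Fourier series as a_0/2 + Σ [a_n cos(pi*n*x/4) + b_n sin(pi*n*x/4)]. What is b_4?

2/pi

b_4 = 1/4 ∫_{-4}^{4} h(x) sin(pi*x) dx.
Integrating by parts (boundary term plus one more integral), an antiderivative of (-x - 3) sin(pi*x) is x*cos(pi*x)/pi - sin(pi*x)/pi**2 + 3*cos(pi*x)/pi; evaluating from -4 to 4: ∫_{-4}^{4} (-x - 3) sin(pi*x) dx = (7/pi) - (-1/pi) = 8/pi.
Hence b_4 = (1/4)·(8/pi) = 2/pi.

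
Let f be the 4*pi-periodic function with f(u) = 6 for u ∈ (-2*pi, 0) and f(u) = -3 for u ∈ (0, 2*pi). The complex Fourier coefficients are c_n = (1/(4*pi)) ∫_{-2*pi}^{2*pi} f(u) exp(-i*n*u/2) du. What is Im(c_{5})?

9/(5*pi)

Since f is real-valued, Im(c_{5}) = -(1/(4*pi)) ∫_{-2*pi}^{2*pi} f(u) sin(5*u/2) du = -b_{5}/2.
Split the integral at the breakpoints.
Directly, an antiderivative of (6) sin(5*u/2) is -12*cos(5*u/2)/5; evaluating from -2*pi to 0: ∫_{-2*pi}^{0} (6) sin(5*u/2) du = (-12/5) - (12/5) = -24/5.
Directly, an antiderivative of (-3) sin(5*u/2) is 6*cos(5*u/2)/5; evaluating from 0 to 2*pi: ∫_{0}^{2*pi} (-3) sin(5*u/2) du = (-6/5) - (6/5) = -12/5.
So ∫_{-2*pi}^{2*pi} f(u) sin(5*u/2) du = -36/5.
Hence Im(c_{5}) = (-1/(4*pi))·(-36/5) = 9/(5*pi).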